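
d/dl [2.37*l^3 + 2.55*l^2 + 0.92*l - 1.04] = 7.11*l^2 + 5.1*l + 0.92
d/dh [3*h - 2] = 3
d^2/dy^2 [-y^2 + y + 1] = -2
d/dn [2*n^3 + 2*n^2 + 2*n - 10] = 6*n^2 + 4*n + 2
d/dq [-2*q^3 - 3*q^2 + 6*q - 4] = -6*q^2 - 6*q + 6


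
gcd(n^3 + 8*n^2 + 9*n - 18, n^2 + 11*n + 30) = n + 6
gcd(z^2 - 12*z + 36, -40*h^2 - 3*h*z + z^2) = 1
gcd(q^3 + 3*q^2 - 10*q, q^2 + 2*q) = q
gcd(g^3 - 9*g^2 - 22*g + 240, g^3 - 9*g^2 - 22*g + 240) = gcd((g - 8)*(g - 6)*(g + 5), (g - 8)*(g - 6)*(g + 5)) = g^3 - 9*g^2 - 22*g + 240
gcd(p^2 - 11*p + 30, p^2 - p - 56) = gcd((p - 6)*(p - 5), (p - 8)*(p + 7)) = 1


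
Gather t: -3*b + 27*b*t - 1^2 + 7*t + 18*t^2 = -3*b + 18*t^2 + t*(27*b + 7) - 1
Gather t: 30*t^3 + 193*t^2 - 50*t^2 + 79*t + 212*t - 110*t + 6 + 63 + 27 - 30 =30*t^3 + 143*t^2 + 181*t + 66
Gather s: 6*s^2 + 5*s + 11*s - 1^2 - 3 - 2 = 6*s^2 + 16*s - 6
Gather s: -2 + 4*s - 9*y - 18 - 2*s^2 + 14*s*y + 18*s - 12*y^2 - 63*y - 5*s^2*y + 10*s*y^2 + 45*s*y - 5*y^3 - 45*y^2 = s^2*(-5*y - 2) + s*(10*y^2 + 59*y + 22) - 5*y^3 - 57*y^2 - 72*y - 20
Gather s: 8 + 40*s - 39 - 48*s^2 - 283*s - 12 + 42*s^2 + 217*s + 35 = -6*s^2 - 26*s - 8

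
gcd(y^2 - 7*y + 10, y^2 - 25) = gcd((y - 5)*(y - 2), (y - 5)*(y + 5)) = y - 5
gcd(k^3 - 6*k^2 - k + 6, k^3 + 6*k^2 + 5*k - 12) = k - 1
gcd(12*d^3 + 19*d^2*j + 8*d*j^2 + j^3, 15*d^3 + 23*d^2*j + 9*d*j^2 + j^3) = 3*d^2 + 4*d*j + j^2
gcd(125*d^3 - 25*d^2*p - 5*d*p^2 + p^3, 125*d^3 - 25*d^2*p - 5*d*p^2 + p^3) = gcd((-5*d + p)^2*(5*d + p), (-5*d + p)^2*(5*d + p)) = 125*d^3 - 25*d^2*p - 5*d*p^2 + p^3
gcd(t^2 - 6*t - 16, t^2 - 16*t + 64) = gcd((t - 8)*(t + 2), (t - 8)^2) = t - 8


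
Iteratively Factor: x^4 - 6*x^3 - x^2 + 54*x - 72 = (x - 2)*(x^3 - 4*x^2 - 9*x + 36) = (x - 4)*(x - 2)*(x^2 - 9) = (x - 4)*(x - 2)*(x + 3)*(x - 3)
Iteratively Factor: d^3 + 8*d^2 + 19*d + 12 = (d + 3)*(d^2 + 5*d + 4) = (d + 1)*(d + 3)*(d + 4)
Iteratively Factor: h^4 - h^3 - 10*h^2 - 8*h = (h + 1)*(h^3 - 2*h^2 - 8*h) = (h - 4)*(h + 1)*(h^2 + 2*h) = (h - 4)*(h + 1)*(h + 2)*(h)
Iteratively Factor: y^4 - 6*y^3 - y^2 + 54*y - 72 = (y - 3)*(y^3 - 3*y^2 - 10*y + 24) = (y - 3)*(y + 3)*(y^2 - 6*y + 8) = (y - 3)*(y - 2)*(y + 3)*(y - 4)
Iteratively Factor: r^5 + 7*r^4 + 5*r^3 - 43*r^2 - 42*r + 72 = (r + 3)*(r^4 + 4*r^3 - 7*r^2 - 22*r + 24) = (r - 2)*(r + 3)*(r^3 + 6*r^2 + 5*r - 12) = (r - 2)*(r - 1)*(r + 3)*(r^2 + 7*r + 12) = (r - 2)*(r - 1)*(r + 3)^2*(r + 4)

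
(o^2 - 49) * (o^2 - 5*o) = o^4 - 5*o^3 - 49*o^2 + 245*o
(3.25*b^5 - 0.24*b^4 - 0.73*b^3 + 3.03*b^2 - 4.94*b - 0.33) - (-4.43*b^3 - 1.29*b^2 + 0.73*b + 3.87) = 3.25*b^5 - 0.24*b^4 + 3.7*b^3 + 4.32*b^2 - 5.67*b - 4.2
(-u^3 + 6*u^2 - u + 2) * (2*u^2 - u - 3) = -2*u^5 + 13*u^4 - 5*u^3 - 13*u^2 + u - 6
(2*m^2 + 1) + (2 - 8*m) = 2*m^2 - 8*m + 3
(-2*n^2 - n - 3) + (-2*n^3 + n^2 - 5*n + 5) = -2*n^3 - n^2 - 6*n + 2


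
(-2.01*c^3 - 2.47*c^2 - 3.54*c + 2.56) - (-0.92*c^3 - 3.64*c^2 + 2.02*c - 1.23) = -1.09*c^3 + 1.17*c^2 - 5.56*c + 3.79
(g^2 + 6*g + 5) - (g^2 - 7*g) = 13*g + 5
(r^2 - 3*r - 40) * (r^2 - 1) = r^4 - 3*r^3 - 41*r^2 + 3*r + 40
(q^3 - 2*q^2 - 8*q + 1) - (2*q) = q^3 - 2*q^2 - 10*q + 1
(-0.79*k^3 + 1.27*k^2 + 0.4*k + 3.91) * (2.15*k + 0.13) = -1.6985*k^4 + 2.6278*k^3 + 1.0251*k^2 + 8.4585*k + 0.5083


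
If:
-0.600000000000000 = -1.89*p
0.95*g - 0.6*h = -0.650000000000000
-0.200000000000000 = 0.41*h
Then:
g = -0.99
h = -0.49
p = 0.32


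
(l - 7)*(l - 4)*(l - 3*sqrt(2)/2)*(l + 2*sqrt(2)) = l^4 - 11*l^3 + sqrt(2)*l^3/2 - 11*sqrt(2)*l^2/2 + 22*l^2 + 14*sqrt(2)*l + 66*l - 168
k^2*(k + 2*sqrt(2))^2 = k^4 + 4*sqrt(2)*k^3 + 8*k^2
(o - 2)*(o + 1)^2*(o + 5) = o^4 + 5*o^3 - 3*o^2 - 17*o - 10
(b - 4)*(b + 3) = b^2 - b - 12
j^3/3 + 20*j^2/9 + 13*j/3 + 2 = (j/3 + 1)*(j + 2/3)*(j + 3)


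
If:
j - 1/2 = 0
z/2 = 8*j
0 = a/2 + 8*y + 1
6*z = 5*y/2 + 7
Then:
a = -1322/5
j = 1/2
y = 82/5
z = 8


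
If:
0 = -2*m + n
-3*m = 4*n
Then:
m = 0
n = 0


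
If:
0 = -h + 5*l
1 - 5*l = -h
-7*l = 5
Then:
No Solution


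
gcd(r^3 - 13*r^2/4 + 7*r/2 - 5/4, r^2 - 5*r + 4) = r - 1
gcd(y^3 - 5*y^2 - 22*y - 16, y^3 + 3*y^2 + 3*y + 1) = y + 1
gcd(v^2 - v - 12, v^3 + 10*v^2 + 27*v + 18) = v + 3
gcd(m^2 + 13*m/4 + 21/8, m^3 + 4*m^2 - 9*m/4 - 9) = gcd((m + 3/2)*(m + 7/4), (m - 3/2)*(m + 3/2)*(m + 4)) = m + 3/2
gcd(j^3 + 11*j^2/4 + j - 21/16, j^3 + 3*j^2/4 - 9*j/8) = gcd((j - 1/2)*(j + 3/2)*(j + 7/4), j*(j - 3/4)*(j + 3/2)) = j + 3/2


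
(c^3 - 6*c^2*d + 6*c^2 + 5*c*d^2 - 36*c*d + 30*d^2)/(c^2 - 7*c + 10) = (c^3 - 6*c^2*d + 6*c^2 + 5*c*d^2 - 36*c*d + 30*d^2)/(c^2 - 7*c + 10)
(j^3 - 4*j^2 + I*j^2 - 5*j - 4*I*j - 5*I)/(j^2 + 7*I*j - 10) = (j^3 + j^2*(-4 + I) - j*(5 + 4*I) - 5*I)/(j^2 + 7*I*j - 10)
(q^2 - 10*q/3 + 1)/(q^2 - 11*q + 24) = (q - 1/3)/(q - 8)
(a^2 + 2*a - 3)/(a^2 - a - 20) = (-a^2 - 2*a + 3)/(-a^2 + a + 20)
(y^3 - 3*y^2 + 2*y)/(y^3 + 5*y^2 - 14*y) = (y - 1)/(y + 7)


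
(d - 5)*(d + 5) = d^2 - 25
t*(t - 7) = t^2 - 7*t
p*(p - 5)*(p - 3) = p^3 - 8*p^2 + 15*p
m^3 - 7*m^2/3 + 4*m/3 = m*(m - 4/3)*(m - 1)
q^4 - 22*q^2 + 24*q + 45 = (q - 3)^2*(q + 1)*(q + 5)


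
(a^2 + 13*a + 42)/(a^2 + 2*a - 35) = (a + 6)/(a - 5)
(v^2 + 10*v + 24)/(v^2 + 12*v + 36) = (v + 4)/(v + 6)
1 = 1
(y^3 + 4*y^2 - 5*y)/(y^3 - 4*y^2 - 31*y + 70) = y*(y - 1)/(y^2 - 9*y + 14)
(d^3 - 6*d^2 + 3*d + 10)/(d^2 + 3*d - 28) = (d^3 - 6*d^2 + 3*d + 10)/(d^2 + 3*d - 28)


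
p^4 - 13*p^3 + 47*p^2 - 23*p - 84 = (p - 7)*(p - 4)*(p - 3)*(p + 1)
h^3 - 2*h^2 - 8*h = h*(h - 4)*(h + 2)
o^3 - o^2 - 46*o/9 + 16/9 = (o - 8/3)*(o - 1/3)*(o + 2)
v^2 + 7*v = v*(v + 7)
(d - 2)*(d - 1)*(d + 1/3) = d^3 - 8*d^2/3 + d + 2/3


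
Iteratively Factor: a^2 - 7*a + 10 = (a - 5)*(a - 2)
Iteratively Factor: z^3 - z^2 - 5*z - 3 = (z + 1)*(z^2 - 2*z - 3) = (z + 1)^2*(z - 3)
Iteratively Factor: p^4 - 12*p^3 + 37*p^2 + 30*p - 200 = (p - 5)*(p^3 - 7*p^2 + 2*p + 40) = (p - 5)*(p - 4)*(p^2 - 3*p - 10) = (p - 5)*(p - 4)*(p + 2)*(p - 5)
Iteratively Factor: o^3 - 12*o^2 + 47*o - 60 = (o - 3)*(o^2 - 9*o + 20) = (o - 5)*(o - 3)*(o - 4)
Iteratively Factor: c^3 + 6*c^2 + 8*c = (c)*(c^2 + 6*c + 8) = c*(c + 2)*(c + 4)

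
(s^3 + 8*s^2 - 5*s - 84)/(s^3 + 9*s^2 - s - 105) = (s + 4)/(s + 5)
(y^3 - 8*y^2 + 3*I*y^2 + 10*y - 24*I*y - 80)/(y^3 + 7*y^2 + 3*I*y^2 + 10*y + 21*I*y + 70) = (y - 8)/(y + 7)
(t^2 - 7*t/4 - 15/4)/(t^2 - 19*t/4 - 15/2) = (t - 3)/(t - 6)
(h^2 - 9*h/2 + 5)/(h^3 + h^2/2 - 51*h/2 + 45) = (h - 2)/(h^2 + 3*h - 18)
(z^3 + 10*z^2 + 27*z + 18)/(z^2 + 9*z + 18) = z + 1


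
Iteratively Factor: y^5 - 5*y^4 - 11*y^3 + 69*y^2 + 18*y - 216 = (y - 3)*(y^4 - 2*y^3 - 17*y^2 + 18*y + 72) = (y - 3)*(y + 2)*(y^3 - 4*y^2 - 9*y + 36) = (y - 3)*(y + 2)*(y + 3)*(y^2 - 7*y + 12) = (y - 4)*(y - 3)*(y + 2)*(y + 3)*(y - 3)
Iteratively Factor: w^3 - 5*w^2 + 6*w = (w)*(w^2 - 5*w + 6) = w*(w - 3)*(w - 2)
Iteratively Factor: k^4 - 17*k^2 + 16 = (k + 1)*(k^3 - k^2 - 16*k + 16) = (k - 4)*(k + 1)*(k^2 + 3*k - 4) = (k - 4)*(k - 1)*(k + 1)*(k + 4)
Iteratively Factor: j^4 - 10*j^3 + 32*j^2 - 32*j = (j)*(j^3 - 10*j^2 + 32*j - 32) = j*(j - 4)*(j^2 - 6*j + 8) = j*(j - 4)^2*(j - 2)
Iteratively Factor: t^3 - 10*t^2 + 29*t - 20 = (t - 4)*(t^2 - 6*t + 5) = (t - 5)*(t - 4)*(t - 1)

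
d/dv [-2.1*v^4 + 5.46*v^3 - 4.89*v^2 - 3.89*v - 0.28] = -8.4*v^3 + 16.38*v^2 - 9.78*v - 3.89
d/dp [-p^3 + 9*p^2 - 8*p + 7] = -3*p^2 + 18*p - 8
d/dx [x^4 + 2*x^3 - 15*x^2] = 2*x*(2*x^2 + 3*x - 15)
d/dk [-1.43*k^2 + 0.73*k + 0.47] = 0.73 - 2.86*k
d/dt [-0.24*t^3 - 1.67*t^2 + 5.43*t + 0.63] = -0.72*t^2 - 3.34*t + 5.43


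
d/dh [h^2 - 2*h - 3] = 2*h - 2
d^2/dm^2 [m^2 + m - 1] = 2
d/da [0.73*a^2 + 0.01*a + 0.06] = 1.46*a + 0.01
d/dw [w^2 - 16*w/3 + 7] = 2*w - 16/3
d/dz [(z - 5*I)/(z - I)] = 4*I/(z - I)^2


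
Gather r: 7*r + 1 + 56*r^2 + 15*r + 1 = 56*r^2 + 22*r + 2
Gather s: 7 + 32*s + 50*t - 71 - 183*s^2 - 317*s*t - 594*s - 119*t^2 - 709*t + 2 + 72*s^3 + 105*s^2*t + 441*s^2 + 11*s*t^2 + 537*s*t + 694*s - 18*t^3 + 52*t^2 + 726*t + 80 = 72*s^3 + s^2*(105*t + 258) + s*(11*t^2 + 220*t + 132) - 18*t^3 - 67*t^2 + 67*t + 18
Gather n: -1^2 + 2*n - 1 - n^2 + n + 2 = -n^2 + 3*n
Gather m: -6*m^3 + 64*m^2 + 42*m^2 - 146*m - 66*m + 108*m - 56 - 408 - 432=-6*m^3 + 106*m^2 - 104*m - 896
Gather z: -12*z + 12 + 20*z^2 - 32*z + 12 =20*z^2 - 44*z + 24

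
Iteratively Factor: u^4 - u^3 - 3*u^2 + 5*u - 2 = (u + 2)*(u^3 - 3*u^2 + 3*u - 1) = (u - 1)*(u + 2)*(u^2 - 2*u + 1) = (u - 1)^2*(u + 2)*(u - 1)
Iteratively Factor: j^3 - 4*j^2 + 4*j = (j - 2)*(j^2 - 2*j) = j*(j - 2)*(j - 2)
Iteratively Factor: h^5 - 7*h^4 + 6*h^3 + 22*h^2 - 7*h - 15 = (h + 1)*(h^4 - 8*h^3 + 14*h^2 + 8*h - 15) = (h - 5)*(h + 1)*(h^3 - 3*h^2 - h + 3) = (h - 5)*(h - 3)*(h + 1)*(h^2 - 1) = (h - 5)*(h - 3)*(h + 1)^2*(h - 1)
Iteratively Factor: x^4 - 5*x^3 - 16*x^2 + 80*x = (x - 5)*(x^3 - 16*x) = x*(x - 5)*(x^2 - 16) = x*(x - 5)*(x + 4)*(x - 4)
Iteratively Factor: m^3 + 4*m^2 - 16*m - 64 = (m + 4)*(m^2 - 16) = (m + 4)^2*(m - 4)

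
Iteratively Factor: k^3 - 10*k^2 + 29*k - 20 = (k - 1)*(k^2 - 9*k + 20) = (k - 5)*(k - 1)*(k - 4)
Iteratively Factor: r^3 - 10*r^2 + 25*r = (r - 5)*(r^2 - 5*r) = (r - 5)^2*(r)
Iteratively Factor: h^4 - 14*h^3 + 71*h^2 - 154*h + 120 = (h - 2)*(h^3 - 12*h^2 + 47*h - 60) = (h - 3)*(h - 2)*(h^2 - 9*h + 20) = (h - 4)*(h - 3)*(h - 2)*(h - 5)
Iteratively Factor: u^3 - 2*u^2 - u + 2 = (u - 2)*(u^2 - 1) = (u - 2)*(u + 1)*(u - 1)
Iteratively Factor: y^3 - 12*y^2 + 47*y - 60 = (y - 5)*(y^2 - 7*y + 12) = (y - 5)*(y - 4)*(y - 3)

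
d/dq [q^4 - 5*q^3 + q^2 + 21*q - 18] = 4*q^3 - 15*q^2 + 2*q + 21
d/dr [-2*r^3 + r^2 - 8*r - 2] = -6*r^2 + 2*r - 8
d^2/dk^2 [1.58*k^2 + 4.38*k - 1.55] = 3.16000000000000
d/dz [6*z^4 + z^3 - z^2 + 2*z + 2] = 24*z^3 + 3*z^2 - 2*z + 2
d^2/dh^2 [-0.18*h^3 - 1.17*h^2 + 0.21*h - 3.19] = -1.08*h - 2.34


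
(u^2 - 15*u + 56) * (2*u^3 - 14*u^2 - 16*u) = 2*u^5 - 44*u^4 + 306*u^3 - 544*u^2 - 896*u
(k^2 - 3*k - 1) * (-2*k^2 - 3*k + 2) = -2*k^4 + 3*k^3 + 13*k^2 - 3*k - 2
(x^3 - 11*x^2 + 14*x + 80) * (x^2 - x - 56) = x^5 - 12*x^4 - 31*x^3 + 682*x^2 - 864*x - 4480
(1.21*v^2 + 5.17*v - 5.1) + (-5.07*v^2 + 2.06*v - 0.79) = -3.86*v^2 + 7.23*v - 5.89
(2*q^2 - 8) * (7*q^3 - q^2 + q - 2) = 14*q^5 - 2*q^4 - 54*q^3 + 4*q^2 - 8*q + 16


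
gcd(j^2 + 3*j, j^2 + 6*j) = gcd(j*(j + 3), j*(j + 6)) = j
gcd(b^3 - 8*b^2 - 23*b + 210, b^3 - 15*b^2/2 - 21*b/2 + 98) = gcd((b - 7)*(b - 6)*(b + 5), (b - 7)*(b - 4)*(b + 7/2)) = b - 7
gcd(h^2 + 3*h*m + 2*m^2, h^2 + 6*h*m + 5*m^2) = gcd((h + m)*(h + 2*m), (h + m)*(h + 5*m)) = h + m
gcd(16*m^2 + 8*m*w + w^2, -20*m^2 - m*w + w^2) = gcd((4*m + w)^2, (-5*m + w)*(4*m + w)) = 4*m + w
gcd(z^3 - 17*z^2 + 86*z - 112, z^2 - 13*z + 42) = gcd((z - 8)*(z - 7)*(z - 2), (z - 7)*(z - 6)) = z - 7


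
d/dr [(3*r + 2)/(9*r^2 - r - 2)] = (27*r^2 - 3*r - (3*r + 2)*(18*r - 1) - 6)/(-9*r^2 + r + 2)^2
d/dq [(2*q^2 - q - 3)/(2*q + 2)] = 1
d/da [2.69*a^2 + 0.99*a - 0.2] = 5.38*a + 0.99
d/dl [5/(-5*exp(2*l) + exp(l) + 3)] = (50*exp(l) - 5)*exp(l)/(-5*exp(2*l) + exp(l) + 3)^2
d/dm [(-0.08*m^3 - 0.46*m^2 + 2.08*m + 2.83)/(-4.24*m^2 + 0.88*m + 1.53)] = (0.3392*m^4 - 0.1408*m^3 + 8.0472*m^2 + 22.5908*m + 0.692)/(17.9776*m^4 - 7.4624*m^3 - 12.2*m^2 + 2.6928*m + 2.3409)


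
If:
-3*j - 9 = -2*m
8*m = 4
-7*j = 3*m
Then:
No Solution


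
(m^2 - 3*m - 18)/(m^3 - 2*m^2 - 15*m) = (m - 6)/(m*(m - 5))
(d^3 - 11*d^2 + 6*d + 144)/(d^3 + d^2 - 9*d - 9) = (d^2 - 14*d + 48)/(d^2 - 2*d - 3)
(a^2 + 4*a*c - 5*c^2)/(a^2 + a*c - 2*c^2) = (a + 5*c)/(a + 2*c)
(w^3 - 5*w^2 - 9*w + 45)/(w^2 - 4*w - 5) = (w^2 - 9)/(w + 1)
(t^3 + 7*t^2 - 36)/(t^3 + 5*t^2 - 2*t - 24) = (t + 6)/(t + 4)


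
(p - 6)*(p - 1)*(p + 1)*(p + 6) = p^4 - 37*p^2 + 36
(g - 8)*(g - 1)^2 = g^3 - 10*g^2 + 17*g - 8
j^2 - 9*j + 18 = (j - 6)*(j - 3)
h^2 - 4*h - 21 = (h - 7)*(h + 3)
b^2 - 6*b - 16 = (b - 8)*(b + 2)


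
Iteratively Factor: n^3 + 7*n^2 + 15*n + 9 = (n + 1)*(n^2 + 6*n + 9) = (n + 1)*(n + 3)*(n + 3)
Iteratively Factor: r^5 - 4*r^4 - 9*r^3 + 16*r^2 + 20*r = (r - 2)*(r^4 - 2*r^3 - 13*r^2 - 10*r) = (r - 2)*(r + 1)*(r^3 - 3*r^2 - 10*r) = (r - 5)*(r - 2)*(r + 1)*(r^2 + 2*r) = r*(r - 5)*(r - 2)*(r + 1)*(r + 2)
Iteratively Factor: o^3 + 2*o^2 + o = (o + 1)*(o^2 + o) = o*(o + 1)*(o + 1)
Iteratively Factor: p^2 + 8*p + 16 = (p + 4)*(p + 4)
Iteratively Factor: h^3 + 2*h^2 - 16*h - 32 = (h + 2)*(h^2 - 16) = (h - 4)*(h + 2)*(h + 4)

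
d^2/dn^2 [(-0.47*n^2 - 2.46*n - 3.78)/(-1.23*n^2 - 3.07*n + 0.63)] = (-8.88178419700125e-16*n^4 + 3.893934*n^3 + 36.49779*n^2 + 97.079472*n + 86.999346)/(1.860867*n^6 + 13.933809*n^5 + 31.9185*n^4 + 14.660785*n^3 - 16.3485*n^2 + 3.655449*n - 0.250047)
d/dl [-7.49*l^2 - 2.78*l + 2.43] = -14.98*l - 2.78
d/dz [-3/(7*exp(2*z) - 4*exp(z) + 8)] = (42*exp(z) - 12)*exp(z)/(7*exp(2*z) - 4*exp(z) + 8)^2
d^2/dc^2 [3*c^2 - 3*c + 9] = 6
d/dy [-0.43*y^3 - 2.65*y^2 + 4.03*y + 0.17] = -1.29*y^2 - 5.3*y + 4.03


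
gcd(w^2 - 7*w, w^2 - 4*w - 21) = w - 7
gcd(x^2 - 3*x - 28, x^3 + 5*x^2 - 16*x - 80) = x + 4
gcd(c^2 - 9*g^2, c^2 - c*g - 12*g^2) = c + 3*g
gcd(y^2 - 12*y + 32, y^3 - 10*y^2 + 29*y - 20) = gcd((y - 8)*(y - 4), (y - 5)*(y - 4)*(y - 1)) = y - 4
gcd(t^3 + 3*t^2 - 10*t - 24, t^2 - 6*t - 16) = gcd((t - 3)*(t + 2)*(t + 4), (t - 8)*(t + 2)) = t + 2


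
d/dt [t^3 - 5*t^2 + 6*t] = 3*t^2 - 10*t + 6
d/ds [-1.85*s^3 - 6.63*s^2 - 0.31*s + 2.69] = -5.55*s^2 - 13.26*s - 0.31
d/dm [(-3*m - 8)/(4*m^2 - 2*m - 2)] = (6*m^2 + 32*m - 5)/(2*(4*m^4 - 4*m^3 - 3*m^2 + 2*m + 1))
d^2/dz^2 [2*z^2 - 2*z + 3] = 4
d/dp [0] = 0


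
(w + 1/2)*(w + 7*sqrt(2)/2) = w^2 + w/2 + 7*sqrt(2)*w/2 + 7*sqrt(2)/4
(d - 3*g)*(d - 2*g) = d^2 - 5*d*g + 6*g^2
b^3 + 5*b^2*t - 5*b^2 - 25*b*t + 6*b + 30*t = (b - 3)*(b - 2)*(b + 5*t)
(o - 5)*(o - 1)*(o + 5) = o^3 - o^2 - 25*o + 25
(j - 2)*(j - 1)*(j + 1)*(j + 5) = j^4 + 3*j^3 - 11*j^2 - 3*j + 10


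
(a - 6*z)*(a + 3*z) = a^2 - 3*a*z - 18*z^2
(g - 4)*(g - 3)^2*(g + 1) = g^4 - 9*g^3 + 23*g^2 - 3*g - 36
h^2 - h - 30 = (h - 6)*(h + 5)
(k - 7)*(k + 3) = k^2 - 4*k - 21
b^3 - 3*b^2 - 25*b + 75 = (b - 5)*(b - 3)*(b + 5)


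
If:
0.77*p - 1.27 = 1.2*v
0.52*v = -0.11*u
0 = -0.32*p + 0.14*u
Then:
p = 0.94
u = 2.15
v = -0.45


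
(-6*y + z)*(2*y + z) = -12*y^2 - 4*y*z + z^2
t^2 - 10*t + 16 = (t - 8)*(t - 2)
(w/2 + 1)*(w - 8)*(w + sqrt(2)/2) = w^3/2 - 3*w^2 + sqrt(2)*w^2/4 - 8*w - 3*sqrt(2)*w/2 - 4*sqrt(2)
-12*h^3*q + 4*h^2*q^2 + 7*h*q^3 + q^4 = q*(-h + q)*(2*h + q)*(6*h + q)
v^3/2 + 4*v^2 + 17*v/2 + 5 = (v/2 + 1)*(v + 1)*(v + 5)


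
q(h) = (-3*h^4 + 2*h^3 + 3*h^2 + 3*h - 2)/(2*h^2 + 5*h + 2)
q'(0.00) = 4.00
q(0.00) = -1.00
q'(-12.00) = 40.56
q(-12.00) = -283.78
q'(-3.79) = 9.98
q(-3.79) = -59.27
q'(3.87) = -7.38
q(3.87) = -9.79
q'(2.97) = -4.88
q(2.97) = -4.28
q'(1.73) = -1.66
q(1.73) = -0.26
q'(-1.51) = -72.98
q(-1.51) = 22.40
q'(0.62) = 0.82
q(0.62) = 0.18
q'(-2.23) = -366.28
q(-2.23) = -113.27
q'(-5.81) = 20.84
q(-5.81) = -92.16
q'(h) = (-4*h - 5)*(-3*h^4 + 2*h^3 + 3*h^2 + 3*h - 2)/(2*h^2 + 5*h + 2)^2 + (-12*h^3 + 6*h^2 + 6*h + 3)/(2*h^2 + 5*h + 2) = (-12*h^5 - 41*h^4 - 4*h^3 + 21*h^2 + 20*h + 16)/(4*h^4 + 20*h^3 + 33*h^2 + 20*h + 4)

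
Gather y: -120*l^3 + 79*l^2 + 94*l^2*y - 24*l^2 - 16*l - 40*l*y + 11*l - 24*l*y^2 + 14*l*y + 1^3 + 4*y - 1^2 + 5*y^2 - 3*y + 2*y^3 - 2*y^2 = -120*l^3 + 55*l^2 - 5*l + 2*y^3 + y^2*(3 - 24*l) + y*(94*l^2 - 26*l + 1)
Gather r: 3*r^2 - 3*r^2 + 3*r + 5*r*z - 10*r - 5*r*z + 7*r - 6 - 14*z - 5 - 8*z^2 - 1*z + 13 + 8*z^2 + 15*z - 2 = 0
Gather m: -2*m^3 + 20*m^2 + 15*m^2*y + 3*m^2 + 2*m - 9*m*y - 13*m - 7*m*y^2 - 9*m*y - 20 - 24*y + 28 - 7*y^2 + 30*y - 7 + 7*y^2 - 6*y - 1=-2*m^3 + m^2*(15*y + 23) + m*(-7*y^2 - 18*y - 11)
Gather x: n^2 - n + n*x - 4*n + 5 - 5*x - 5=n^2 - 5*n + x*(n - 5)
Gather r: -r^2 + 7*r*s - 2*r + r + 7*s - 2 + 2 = -r^2 + r*(7*s - 1) + 7*s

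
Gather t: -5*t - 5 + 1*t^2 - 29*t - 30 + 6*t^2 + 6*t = 7*t^2 - 28*t - 35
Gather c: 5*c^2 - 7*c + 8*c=5*c^2 + c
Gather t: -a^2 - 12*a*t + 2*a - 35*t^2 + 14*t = -a^2 + 2*a - 35*t^2 + t*(14 - 12*a)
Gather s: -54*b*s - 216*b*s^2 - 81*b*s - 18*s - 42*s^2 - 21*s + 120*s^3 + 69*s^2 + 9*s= 120*s^3 + s^2*(27 - 216*b) + s*(-135*b - 30)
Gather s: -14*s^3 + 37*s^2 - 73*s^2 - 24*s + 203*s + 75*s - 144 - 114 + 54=-14*s^3 - 36*s^2 + 254*s - 204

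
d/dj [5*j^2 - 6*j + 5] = 10*j - 6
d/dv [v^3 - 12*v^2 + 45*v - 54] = 3*v^2 - 24*v + 45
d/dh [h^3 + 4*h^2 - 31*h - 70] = 3*h^2 + 8*h - 31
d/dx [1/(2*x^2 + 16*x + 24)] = (-x - 4)/(x^2 + 8*x + 12)^2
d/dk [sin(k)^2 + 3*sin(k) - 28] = (2*sin(k) + 3)*cos(k)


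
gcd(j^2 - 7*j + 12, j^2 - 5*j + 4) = j - 4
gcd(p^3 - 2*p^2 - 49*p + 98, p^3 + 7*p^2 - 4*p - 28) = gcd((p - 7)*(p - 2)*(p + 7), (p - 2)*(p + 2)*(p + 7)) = p^2 + 5*p - 14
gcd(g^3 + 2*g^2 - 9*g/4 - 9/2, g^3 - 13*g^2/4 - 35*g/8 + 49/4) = g + 2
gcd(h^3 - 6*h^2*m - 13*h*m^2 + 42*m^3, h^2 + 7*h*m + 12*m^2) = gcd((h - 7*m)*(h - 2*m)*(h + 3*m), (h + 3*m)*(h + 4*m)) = h + 3*m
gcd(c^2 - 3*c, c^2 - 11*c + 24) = c - 3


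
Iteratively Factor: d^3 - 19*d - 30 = (d + 2)*(d^2 - 2*d - 15) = (d - 5)*(d + 2)*(d + 3)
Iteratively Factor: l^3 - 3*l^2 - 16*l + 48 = (l + 4)*(l^2 - 7*l + 12) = (l - 3)*(l + 4)*(l - 4)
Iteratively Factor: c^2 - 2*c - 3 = (c + 1)*(c - 3)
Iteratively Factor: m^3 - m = (m + 1)*(m^2 - m) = (m - 1)*(m + 1)*(m)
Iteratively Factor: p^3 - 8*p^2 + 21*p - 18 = (p - 2)*(p^2 - 6*p + 9) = (p - 3)*(p - 2)*(p - 3)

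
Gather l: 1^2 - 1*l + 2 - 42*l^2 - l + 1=-42*l^2 - 2*l + 4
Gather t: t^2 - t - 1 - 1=t^2 - t - 2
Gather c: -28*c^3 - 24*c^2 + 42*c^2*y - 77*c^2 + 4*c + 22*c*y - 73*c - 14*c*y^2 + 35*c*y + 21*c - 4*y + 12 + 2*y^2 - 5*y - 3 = -28*c^3 + c^2*(42*y - 101) + c*(-14*y^2 + 57*y - 48) + 2*y^2 - 9*y + 9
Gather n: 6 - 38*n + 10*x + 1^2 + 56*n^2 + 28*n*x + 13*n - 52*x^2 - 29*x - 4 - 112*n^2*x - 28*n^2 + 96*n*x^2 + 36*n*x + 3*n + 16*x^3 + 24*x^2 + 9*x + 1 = n^2*(28 - 112*x) + n*(96*x^2 + 64*x - 22) + 16*x^3 - 28*x^2 - 10*x + 4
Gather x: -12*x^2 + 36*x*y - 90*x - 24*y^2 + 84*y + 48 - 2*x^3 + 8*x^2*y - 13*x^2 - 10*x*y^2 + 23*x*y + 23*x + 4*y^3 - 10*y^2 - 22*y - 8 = -2*x^3 + x^2*(8*y - 25) + x*(-10*y^2 + 59*y - 67) + 4*y^3 - 34*y^2 + 62*y + 40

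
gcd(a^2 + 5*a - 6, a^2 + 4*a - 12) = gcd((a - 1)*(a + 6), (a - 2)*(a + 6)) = a + 6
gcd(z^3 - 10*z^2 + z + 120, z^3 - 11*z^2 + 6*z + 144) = z^2 - 5*z - 24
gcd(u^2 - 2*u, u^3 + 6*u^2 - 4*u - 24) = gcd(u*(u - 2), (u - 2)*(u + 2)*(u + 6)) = u - 2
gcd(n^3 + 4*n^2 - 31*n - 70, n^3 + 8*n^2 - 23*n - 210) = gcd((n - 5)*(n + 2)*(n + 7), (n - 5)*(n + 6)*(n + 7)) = n^2 + 2*n - 35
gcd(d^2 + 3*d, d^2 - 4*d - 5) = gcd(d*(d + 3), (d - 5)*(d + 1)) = 1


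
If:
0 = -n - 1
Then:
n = -1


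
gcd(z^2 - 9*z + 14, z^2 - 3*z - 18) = 1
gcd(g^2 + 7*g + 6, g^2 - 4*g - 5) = g + 1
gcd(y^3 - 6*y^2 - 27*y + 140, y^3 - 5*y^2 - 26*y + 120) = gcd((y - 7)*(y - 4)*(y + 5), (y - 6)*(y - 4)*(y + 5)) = y^2 + y - 20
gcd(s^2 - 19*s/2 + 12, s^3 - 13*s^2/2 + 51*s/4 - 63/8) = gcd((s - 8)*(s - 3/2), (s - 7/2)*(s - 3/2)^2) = s - 3/2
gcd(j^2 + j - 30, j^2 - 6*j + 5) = j - 5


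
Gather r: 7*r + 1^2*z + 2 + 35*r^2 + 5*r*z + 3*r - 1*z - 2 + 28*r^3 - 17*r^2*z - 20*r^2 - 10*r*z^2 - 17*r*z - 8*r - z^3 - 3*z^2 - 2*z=28*r^3 + r^2*(15 - 17*z) + r*(-10*z^2 - 12*z + 2) - z^3 - 3*z^2 - 2*z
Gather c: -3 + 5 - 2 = 0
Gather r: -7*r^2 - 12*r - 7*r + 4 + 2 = -7*r^2 - 19*r + 6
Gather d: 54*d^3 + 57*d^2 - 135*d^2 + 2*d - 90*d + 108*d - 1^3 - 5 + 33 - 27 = 54*d^3 - 78*d^2 + 20*d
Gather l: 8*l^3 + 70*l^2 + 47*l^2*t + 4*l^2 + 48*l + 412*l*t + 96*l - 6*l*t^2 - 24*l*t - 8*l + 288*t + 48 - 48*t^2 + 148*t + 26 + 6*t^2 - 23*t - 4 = 8*l^3 + l^2*(47*t + 74) + l*(-6*t^2 + 388*t + 136) - 42*t^2 + 413*t + 70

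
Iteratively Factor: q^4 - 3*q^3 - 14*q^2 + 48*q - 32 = (q + 4)*(q^3 - 7*q^2 + 14*q - 8) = (q - 2)*(q + 4)*(q^2 - 5*q + 4) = (q - 2)*(q - 1)*(q + 4)*(q - 4)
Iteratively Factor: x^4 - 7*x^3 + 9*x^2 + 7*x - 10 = (x + 1)*(x^3 - 8*x^2 + 17*x - 10) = (x - 1)*(x + 1)*(x^2 - 7*x + 10) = (x - 5)*(x - 1)*(x + 1)*(x - 2)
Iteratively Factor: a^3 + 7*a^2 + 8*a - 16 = (a + 4)*(a^2 + 3*a - 4) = (a + 4)^2*(a - 1)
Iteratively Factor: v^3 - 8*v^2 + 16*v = (v - 4)*(v^2 - 4*v) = (v - 4)^2*(v)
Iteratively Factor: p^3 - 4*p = (p + 2)*(p^2 - 2*p) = p*(p + 2)*(p - 2)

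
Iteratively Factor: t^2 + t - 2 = (t + 2)*(t - 1)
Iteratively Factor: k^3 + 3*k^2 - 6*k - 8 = (k + 1)*(k^2 + 2*k - 8) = (k + 1)*(k + 4)*(k - 2)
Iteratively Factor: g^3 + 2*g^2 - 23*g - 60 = (g - 5)*(g^2 + 7*g + 12) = (g - 5)*(g + 3)*(g + 4)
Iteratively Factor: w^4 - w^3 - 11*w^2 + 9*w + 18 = (w - 3)*(w^3 + 2*w^2 - 5*w - 6) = (w - 3)*(w + 1)*(w^2 + w - 6) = (w - 3)*(w + 1)*(w + 3)*(w - 2)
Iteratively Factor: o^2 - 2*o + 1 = (o - 1)*(o - 1)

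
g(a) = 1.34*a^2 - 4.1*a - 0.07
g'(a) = 2.68*a - 4.1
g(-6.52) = 83.63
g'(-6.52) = -21.57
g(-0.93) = 4.90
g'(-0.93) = -6.59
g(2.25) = -2.51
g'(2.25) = 1.93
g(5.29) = 15.74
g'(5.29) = 10.08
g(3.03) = -0.19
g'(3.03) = 4.02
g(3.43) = 1.63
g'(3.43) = 5.09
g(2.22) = -2.57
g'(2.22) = 1.85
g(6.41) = 28.71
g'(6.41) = 13.08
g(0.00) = -0.07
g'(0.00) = -4.10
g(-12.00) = 242.09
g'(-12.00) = -36.26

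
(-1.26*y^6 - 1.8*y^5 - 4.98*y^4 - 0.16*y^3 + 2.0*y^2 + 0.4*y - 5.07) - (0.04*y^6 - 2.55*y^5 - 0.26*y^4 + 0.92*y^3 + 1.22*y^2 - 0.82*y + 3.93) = -1.3*y^6 + 0.75*y^5 - 4.72*y^4 - 1.08*y^3 + 0.78*y^2 + 1.22*y - 9.0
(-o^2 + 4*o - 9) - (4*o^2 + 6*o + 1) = -5*o^2 - 2*o - 10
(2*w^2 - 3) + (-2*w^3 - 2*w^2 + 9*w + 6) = -2*w^3 + 9*w + 3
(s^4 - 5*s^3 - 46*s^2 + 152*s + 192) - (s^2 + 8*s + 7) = s^4 - 5*s^3 - 47*s^2 + 144*s + 185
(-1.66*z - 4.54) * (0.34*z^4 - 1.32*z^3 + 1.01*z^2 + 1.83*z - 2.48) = -0.5644*z^5 + 0.6476*z^4 + 4.3162*z^3 - 7.6232*z^2 - 4.1914*z + 11.2592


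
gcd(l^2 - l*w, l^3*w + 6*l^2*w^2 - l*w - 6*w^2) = 1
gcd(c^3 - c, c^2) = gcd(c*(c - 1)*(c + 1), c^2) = c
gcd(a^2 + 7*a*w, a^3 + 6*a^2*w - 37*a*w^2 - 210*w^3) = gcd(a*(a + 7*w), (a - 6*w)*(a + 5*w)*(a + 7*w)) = a + 7*w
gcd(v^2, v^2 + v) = v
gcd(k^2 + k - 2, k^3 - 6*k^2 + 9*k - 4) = k - 1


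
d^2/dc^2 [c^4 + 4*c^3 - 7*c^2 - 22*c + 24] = 12*c^2 + 24*c - 14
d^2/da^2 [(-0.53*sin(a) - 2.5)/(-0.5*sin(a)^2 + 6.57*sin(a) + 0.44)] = (-0.1325*sin(a)^5 - 4.24105*sin(a)^4 + 24.2029*sin(a)^3 - 104.830126*sin(a)^2 - 41.451008*sin(a) + 213.860252)/(0.125*sin(a)^6 - 4.9275*sin(a)^5 + 64.41735*sin(a)^4 - 274.920993*sin(a)^3 - 56.687268*sin(a)^2 - 3.815856*sin(a) - 0.085184)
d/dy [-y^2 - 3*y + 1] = -2*y - 3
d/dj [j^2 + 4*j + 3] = 2*j + 4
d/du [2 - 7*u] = -7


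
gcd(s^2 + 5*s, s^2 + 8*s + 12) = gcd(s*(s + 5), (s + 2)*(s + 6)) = 1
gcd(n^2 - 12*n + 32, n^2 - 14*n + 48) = n - 8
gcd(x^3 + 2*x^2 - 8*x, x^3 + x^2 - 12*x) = x^2 + 4*x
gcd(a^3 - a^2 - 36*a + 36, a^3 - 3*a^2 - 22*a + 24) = a^2 - 7*a + 6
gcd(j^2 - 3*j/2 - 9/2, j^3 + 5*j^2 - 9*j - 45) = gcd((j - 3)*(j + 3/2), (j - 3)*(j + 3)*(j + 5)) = j - 3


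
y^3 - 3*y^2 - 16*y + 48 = (y - 4)*(y - 3)*(y + 4)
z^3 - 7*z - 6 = (z - 3)*(z + 1)*(z + 2)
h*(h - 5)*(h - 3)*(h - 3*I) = h^4 - 8*h^3 - 3*I*h^3 + 15*h^2 + 24*I*h^2 - 45*I*h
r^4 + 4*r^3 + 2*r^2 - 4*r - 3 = (r - 1)*(r + 1)^2*(r + 3)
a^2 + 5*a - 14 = (a - 2)*(a + 7)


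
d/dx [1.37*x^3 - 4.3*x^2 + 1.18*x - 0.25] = 4.11*x^2 - 8.6*x + 1.18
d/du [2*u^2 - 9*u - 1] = 4*u - 9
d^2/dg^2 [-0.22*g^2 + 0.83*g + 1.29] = -0.440000000000000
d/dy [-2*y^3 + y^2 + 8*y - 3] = -6*y^2 + 2*y + 8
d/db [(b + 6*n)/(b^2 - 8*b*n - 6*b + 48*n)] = (b^2 - 8*b*n - 6*b + 48*n + 2*(b + 6*n)*(-b + 4*n + 3))/(b^2 - 8*b*n - 6*b + 48*n)^2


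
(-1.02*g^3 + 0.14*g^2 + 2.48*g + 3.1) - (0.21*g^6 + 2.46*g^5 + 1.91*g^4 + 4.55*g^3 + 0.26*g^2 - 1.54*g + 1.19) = -0.21*g^6 - 2.46*g^5 - 1.91*g^4 - 5.57*g^3 - 0.12*g^2 + 4.02*g + 1.91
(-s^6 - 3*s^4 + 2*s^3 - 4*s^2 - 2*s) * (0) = 0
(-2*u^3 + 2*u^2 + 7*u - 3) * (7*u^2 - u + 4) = -14*u^5 + 16*u^4 + 39*u^3 - 20*u^2 + 31*u - 12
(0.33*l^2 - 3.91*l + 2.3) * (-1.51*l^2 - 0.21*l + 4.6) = -0.4983*l^4 + 5.8348*l^3 - 1.1339*l^2 - 18.469*l + 10.58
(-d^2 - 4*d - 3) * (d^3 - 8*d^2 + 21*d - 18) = -d^5 + 4*d^4 + 8*d^3 - 42*d^2 + 9*d + 54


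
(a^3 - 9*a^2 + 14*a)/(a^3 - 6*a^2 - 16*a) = (-a^2 + 9*a - 14)/(-a^2 + 6*a + 16)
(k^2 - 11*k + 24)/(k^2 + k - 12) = (k - 8)/(k + 4)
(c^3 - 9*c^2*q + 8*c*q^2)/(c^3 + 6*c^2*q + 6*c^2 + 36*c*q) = (c^2 - 9*c*q + 8*q^2)/(c^2 + 6*c*q + 6*c + 36*q)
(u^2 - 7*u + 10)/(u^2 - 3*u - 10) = (u - 2)/(u + 2)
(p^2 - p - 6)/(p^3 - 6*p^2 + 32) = (p - 3)/(p^2 - 8*p + 16)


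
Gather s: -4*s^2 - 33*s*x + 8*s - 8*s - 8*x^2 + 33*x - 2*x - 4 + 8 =-4*s^2 - 33*s*x - 8*x^2 + 31*x + 4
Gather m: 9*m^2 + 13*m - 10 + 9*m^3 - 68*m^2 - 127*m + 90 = 9*m^3 - 59*m^2 - 114*m + 80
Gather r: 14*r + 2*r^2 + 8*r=2*r^2 + 22*r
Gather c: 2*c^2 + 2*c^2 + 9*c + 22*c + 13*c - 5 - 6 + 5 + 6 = 4*c^2 + 44*c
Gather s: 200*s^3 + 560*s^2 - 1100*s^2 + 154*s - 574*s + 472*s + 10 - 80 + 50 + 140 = 200*s^3 - 540*s^2 + 52*s + 120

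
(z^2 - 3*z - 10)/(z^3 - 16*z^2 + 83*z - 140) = (z + 2)/(z^2 - 11*z + 28)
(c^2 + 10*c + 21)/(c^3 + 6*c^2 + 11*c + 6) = (c + 7)/(c^2 + 3*c + 2)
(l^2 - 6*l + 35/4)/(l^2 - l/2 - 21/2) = (l - 5/2)/(l + 3)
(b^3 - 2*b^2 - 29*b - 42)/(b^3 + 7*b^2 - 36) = (b^2 - 5*b - 14)/(b^2 + 4*b - 12)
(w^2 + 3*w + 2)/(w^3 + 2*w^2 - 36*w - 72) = (w + 1)/(w^2 - 36)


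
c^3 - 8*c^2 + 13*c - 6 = (c - 6)*(c - 1)^2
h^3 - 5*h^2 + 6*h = h*(h - 3)*(h - 2)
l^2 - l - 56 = (l - 8)*(l + 7)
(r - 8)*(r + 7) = r^2 - r - 56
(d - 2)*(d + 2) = d^2 - 4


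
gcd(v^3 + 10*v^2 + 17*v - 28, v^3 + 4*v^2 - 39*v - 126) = v + 7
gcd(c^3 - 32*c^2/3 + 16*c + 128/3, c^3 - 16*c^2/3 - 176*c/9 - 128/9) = c^2 - 20*c/3 - 32/3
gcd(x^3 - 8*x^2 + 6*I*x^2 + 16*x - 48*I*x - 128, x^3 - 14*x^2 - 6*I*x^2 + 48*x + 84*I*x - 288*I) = x - 8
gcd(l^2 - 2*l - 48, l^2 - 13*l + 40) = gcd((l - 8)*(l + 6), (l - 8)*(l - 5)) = l - 8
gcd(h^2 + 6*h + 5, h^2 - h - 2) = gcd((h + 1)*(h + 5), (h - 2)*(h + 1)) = h + 1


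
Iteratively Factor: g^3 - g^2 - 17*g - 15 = (g - 5)*(g^2 + 4*g + 3) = (g - 5)*(g + 1)*(g + 3)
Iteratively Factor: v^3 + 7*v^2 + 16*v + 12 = (v + 2)*(v^2 + 5*v + 6) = (v + 2)*(v + 3)*(v + 2)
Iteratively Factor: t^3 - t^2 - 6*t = (t + 2)*(t^2 - 3*t) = t*(t + 2)*(t - 3)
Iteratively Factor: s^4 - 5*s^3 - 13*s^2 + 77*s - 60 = (s + 4)*(s^3 - 9*s^2 + 23*s - 15) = (s - 5)*(s + 4)*(s^2 - 4*s + 3) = (s - 5)*(s - 3)*(s + 4)*(s - 1)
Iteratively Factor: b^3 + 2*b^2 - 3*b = (b)*(b^2 + 2*b - 3) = b*(b - 1)*(b + 3)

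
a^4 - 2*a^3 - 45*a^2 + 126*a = a*(a - 6)*(a - 3)*(a + 7)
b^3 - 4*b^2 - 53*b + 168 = (b - 8)*(b - 3)*(b + 7)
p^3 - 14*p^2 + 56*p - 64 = (p - 8)*(p - 4)*(p - 2)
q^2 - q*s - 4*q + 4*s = (q - 4)*(q - s)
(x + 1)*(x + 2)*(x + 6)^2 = x^4 + 15*x^3 + 74*x^2 + 132*x + 72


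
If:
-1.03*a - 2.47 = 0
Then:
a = -2.40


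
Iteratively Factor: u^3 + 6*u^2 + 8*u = (u + 2)*(u^2 + 4*u) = u*(u + 2)*(u + 4)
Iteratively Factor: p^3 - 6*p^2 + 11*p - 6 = (p - 3)*(p^2 - 3*p + 2) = (p - 3)*(p - 2)*(p - 1)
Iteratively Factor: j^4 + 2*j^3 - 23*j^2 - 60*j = (j + 3)*(j^3 - j^2 - 20*j) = (j - 5)*(j + 3)*(j^2 + 4*j) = (j - 5)*(j + 3)*(j + 4)*(j)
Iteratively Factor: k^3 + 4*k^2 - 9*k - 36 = (k + 4)*(k^2 - 9) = (k - 3)*(k + 4)*(k + 3)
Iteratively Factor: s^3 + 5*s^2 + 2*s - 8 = (s - 1)*(s^2 + 6*s + 8) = (s - 1)*(s + 2)*(s + 4)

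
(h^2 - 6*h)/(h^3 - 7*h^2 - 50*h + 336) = h/(h^2 - h - 56)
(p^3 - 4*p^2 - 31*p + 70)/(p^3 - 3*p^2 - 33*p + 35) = (p - 2)/(p - 1)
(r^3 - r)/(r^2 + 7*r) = (r^2 - 1)/(r + 7)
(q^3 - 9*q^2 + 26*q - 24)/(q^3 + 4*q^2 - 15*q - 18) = (q^2 - 6*q + 8)/(q^2 + 7*q + 6)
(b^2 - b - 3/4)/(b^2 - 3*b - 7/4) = (2*b - 3)/(2*b - 7)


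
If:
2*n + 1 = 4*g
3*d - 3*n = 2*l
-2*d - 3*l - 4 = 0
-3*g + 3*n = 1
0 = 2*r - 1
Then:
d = 5/26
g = 5/6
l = -19/13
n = 7/6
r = 1/2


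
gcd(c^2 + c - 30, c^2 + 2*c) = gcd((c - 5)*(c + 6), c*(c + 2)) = 1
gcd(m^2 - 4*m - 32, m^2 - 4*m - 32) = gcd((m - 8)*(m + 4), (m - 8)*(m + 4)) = m^2 - 4*m - 32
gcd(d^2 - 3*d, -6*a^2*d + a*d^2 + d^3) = d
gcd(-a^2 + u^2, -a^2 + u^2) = -a^2 + u^2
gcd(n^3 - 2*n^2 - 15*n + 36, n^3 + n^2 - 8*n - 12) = n - 3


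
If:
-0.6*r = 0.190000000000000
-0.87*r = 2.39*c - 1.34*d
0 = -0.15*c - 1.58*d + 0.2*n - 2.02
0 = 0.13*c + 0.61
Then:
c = -4.69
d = -8.57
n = -61.16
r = -0.32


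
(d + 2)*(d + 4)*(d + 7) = d^3 + 13*d^2 + 50*d + 56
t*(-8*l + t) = -8*l*t + t^2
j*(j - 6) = j^2 - 6*j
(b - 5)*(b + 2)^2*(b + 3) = b^4 + 2*b^3 - 19*b^2 - 68*b - 60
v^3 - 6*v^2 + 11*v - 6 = (v - 3)*(v - 2)*(v - 1)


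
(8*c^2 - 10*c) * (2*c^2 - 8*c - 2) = 16*c^4 - 84*c^3 + 64*c^2 + 20*c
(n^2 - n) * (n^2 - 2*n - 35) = n^4 - 3*n^3 - 33*n^2 + 35*n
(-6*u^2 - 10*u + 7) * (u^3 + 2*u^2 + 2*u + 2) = -6*u^5 - 22*u^4 - 25*u^3 - 18*u^2 - 6*u + 14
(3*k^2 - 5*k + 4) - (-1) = 3*k^2 - 5*k + 5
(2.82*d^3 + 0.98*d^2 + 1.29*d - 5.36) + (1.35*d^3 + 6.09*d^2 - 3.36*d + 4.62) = 4.17*d^3 + 7.07*d^2 - 2.07*d - 0.74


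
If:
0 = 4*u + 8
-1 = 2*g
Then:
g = -1/2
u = -2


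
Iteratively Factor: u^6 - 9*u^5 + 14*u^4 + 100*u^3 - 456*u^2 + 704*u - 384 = (u - 2)*(u^5 - 7*u^4 + 100*u^2 - 256*u + 192) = (u - 2)*(u + 4)*(u^4 - 11*u^3 + 44*u^2 - 76*u + 48) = (u - 2)^2*(u + 4)*(u^3 - 9*u^2 + 26*u - 24) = (u - 4)*(u - 2)^2*(u + 4)*(u^2 - 5*u + 6) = (u - 4)*(u - 2)^3*(u + 4)*(u - 3)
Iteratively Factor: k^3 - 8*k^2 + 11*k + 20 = (k - 4)*(k^2 - 4*k - 5) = (k - 5)*(k - 4)*(k + 1)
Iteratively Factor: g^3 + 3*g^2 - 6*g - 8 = (g + 1)*(g^2 + 2*g - 8) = (g - 2)*(g + 1)*(g + 4)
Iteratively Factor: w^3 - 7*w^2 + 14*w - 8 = (w - 4)*(w^2 - 3*w + 2) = (w - 4)*(w - 1)*(w - 2)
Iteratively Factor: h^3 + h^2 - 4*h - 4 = (h + 2)*(h^2 - h - 2) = (h + 1)*(h + 2)*(h - 2)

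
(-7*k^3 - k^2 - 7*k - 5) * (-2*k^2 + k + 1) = 14*k^5 - 5*k^4 + 6*k^3 + 2*k^2 - 12*k - 5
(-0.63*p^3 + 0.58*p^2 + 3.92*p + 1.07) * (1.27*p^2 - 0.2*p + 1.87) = -0.8001*p^5 + 0.8626*p^4 + 3.6843*p^3 + 1.6595*p^2 + 7.1164*p + 2.0009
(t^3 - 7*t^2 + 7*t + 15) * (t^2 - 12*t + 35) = t^5 - 19*t^4 + 126*t^3 - 314*t^2 + 65*t + 525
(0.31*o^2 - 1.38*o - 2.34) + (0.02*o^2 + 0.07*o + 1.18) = 0.33*o^2 - 1.31*o - 1.16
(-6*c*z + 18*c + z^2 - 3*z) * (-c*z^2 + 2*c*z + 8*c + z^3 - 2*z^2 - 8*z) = 6*c^2*z^3 - 30*c^2*z^2 - 12*c^2*z + 144*c^2 - 7*c*z^4 + 35*c*z^3 + 14*c*z^2 - 168*c*z + z^5 - 5*z^4 - 2*z^3 + 24*z^2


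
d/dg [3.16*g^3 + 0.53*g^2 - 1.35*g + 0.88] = 9.48*g^2 + 1.06*g - 1.35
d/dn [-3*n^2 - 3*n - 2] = -6*n - 3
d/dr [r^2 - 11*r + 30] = 2*r - 11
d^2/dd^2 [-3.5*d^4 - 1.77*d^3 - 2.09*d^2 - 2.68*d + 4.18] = -42.0*d^2 - 10.62*d - 4.18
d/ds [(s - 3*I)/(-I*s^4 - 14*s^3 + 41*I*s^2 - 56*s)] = (-3*I*s^4 - 40*s^3 + 167*I*s^2 + 246*s + 168*I)/(s^2*(s^6 - 28*I*s^5 - 278*s^4 + 1036*I*s^3 + 113*s^2 + 4592*I*s - 3136))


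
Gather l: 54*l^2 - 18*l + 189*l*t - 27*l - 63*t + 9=54*l^2 + l*(189*t - 45) - 63*t + 9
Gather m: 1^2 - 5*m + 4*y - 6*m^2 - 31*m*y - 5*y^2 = -6*m^2 + m*(-31*y - 5) - 5*y^2 + 4*y + 1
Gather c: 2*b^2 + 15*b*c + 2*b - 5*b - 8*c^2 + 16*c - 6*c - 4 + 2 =2*b^2 - 3*b - 8*c^2 + c*(15*b + 10) - 2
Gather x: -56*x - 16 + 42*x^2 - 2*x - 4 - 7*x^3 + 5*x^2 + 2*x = -7*x^3 + 47*x^2 - 56*x - 20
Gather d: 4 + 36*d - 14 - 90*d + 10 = -54*d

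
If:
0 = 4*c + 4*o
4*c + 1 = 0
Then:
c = -1/4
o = 1/4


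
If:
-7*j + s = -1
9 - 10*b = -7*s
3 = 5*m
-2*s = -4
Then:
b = 23/10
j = 3/7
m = 3/5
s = 2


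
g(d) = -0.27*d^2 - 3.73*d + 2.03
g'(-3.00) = -2.11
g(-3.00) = 10.79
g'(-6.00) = -0.49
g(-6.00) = 14.69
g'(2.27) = -4.96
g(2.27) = -7.83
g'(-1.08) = -3.15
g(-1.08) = 5.74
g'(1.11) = -4.33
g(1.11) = -2.44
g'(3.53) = -5.64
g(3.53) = -14.50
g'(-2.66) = -2.29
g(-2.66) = 10.04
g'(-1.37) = -2.99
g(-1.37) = 6.63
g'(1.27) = -4.42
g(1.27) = -3.14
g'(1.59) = -4.59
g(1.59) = -4.58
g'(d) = -0.54*d - 3.73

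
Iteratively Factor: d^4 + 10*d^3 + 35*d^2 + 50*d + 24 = (d + 3)*(d^3 + 7*d^2 + 14*d + 8) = (d + 1)*(d + 3)*(d^2 + 6*d + 8) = (d + 1)*(d + 3)*(d + 4)*(d + 2)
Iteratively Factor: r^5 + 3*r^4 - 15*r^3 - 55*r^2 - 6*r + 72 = (r + 2)*(r^4 + r^3 - 17*r^2 - 21*r + 36) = (r - 1)*(r + 2)*(r^3 + 2*r^2 - 15*r - 36) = (r - 1)*(r + 2)*(r + 3)*(r^2 - r - 12) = (r - 4)*(r - 1)*(r + 2)*(r + 3)*(r + 3)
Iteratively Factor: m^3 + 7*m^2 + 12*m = (m + 3)*(m^2 + 4*m) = (m + 3)*(m + 4)*(m)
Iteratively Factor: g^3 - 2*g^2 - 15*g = (g)*(g^2 - 2*g - 15) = g*(g - 5)*(g + 3)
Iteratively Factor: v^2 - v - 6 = (v + 2)*(v - 3)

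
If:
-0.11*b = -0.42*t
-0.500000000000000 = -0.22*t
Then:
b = 8.68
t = 2.27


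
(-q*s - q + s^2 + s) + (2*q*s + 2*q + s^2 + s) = q*s + q + 2*s^2 + 2*s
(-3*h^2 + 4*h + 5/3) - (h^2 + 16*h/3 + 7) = -4*h^2 - 4*h/3 - 16/3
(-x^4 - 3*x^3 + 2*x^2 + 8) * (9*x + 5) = -9*x^5 - 32*x^4 + 3*x^3 + 10*x^2 + 72*x + 40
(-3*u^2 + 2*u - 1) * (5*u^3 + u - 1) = -15*u^5 + 10*u^4 - 8*u^3 + 5*u^2 - 3*u + 1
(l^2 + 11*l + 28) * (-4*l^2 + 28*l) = -4*l^4 - 16*l^3 + 196*l^2 + 784*l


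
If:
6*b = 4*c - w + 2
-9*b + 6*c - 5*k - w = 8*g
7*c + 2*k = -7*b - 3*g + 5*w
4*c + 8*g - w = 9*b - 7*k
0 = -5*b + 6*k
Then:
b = 564/151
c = 1524/151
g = -162/151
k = 470/151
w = 3014/151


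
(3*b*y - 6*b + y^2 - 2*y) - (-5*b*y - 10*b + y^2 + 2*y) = 8*b*y + 4*b - 4*y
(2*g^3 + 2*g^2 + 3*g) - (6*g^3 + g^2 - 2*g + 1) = -4*g^3 + g^2 + 5*g - 1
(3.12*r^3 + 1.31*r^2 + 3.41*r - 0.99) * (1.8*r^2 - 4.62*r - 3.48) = 5.616*r^5 - 12.0564*r^4 - 10.7718*r^3 - 22.095*r^2 - 7.293*r + 3.4452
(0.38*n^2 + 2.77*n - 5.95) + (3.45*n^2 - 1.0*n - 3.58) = 3.83*n^2 + 1.77*n - 9.53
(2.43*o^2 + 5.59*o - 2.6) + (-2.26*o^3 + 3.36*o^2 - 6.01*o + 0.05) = -2.26*o^3 + 5.79*o^2 - 0.42*o - 2.55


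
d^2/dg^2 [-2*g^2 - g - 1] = -4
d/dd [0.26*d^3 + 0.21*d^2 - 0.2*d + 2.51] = 0.78*d^2 + 0.42*d - 0.2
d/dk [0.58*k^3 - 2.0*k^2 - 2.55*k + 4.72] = 1.74*k^2 - 4.0*k - 2.55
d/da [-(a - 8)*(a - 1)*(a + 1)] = -3*a^2 + 16*a + 1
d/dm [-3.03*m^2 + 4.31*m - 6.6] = 4.31 - 6.06*m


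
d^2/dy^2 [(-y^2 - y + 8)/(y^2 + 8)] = 2*(-y^3 + 48*y^2 + 24*y - 128)/(y^6 + 24*y^4 + 192*y^2 + 512)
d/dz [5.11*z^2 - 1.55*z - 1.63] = 10.22*z - 1.55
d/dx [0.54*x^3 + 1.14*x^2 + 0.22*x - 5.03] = 1.62*x^2 + 2.28*x + 0.22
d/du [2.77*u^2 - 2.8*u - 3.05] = 5.54*u - 2.8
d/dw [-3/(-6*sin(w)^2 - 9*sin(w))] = -(4*sin(w) + 3)*cos(w)/((2*sin(w) + 3)^2*sin(w)^2)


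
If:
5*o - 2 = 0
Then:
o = 2/5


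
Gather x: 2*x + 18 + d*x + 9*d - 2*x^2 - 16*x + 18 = 9*d - 2*x^2 + x*(d - 14) + 36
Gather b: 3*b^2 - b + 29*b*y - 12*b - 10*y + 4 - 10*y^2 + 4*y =3*b^2 + b*(29*y - 13) - 10*y^2 - 6*y + 4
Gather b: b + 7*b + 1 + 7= 8*b + 8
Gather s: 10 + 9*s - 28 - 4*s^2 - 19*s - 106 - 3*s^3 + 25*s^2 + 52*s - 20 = -3*s^3 + 21*s^2 + 42*s - 144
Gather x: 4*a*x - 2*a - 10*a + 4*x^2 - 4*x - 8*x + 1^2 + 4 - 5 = -12*a + 4*x^2 + x*(4*a - 12)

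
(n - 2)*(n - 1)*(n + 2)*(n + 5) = n^4 + 4*n^3 - 9*n^2 - 16*n + 20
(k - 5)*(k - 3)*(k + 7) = k^3 - k^2 - 41*k + 105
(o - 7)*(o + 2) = o^2 - 5*o - 14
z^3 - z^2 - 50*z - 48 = (z - 8)*(z + 1)*(z + 6)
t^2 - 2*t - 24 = (t - 6)*(t + 4)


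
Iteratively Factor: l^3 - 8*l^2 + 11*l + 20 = (l + 1)*(l^2 - 9*l + 20) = (l - 4)*(l + 1)*(l - 5)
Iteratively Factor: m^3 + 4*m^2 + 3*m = (m + 1)*(m^2 + 3*m) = m*(m + 1)*(m + 3)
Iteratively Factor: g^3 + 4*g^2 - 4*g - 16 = (g - 2)*(g^2 + 6*g + 8) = (g - 2)*(g + 2)*(g + 4)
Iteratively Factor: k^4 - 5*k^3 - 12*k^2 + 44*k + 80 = (k + 2)*(k^3 - 7*k^2 + 2*k + 40) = (k - 5)*(k + 2)*(k^2 - 2*k - 8) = (k - 5)*(k - 4)*(k + 2)*(k + 2)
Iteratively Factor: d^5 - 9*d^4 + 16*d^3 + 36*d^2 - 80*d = (d)*(d^4 - 9*d^3 + 16*d^2 + 36*d - 80) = d*(d - 2)*(d^3 - 7*d^2 + 2*d + 40) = d*(d - 5)*(d - 2)*(d^2 - 2*d - 8) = d*(d - 5)*(d - 2)*(d + 2)*(d - 4)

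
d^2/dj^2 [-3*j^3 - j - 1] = -18*j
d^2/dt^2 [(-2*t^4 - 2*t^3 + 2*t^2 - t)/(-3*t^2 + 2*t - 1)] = 6*t*(6*t^5 - 12*t^4 + 14*t^3 - 11*t^2 + 6*t - 1)/(27*t^6 - 54*t^5 + 63*t^4 - 44*t^3 + 21*t^2 - 6*t + 1)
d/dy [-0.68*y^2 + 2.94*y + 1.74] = 2.94 - 1.36*y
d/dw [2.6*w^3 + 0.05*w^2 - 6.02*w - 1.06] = 7.8*w^2 + 0.1*w - 6.02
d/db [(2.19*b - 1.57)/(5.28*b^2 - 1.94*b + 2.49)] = (-11.5632*b^2 + 16.5792*b + 2.4073)/(27.8784*b^4 - 20.4864*b^3 + 30.058*b^2 - 9.6612*b + 6.2001)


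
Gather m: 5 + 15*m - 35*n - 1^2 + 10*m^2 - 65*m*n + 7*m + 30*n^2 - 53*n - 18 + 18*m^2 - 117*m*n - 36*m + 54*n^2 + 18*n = 28*m^2 + m*(-182*n - 14) + 84*n^2 - 70*n - 14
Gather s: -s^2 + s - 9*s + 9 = -s^2 - 8*s + 9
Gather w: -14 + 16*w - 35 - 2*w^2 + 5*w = -2*w^2 + 21*w - 49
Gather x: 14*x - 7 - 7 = 14*x - 14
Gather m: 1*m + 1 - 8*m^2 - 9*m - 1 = -8*m^2 - 8*m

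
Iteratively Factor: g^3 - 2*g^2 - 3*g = (g)*(g^2 - 2*g - 3) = g*(g + 1)*(g - 3)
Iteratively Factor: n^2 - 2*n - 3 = (n - 3)*(n + 1)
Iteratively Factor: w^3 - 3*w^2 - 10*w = (w + 2)*(w^2 - 5*w) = (w - 5)*(w + 2)*(w)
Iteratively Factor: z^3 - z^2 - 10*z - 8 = (z + 1)*(z^2 - 2*z - 8) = (z + 1)*(z + 2)*(z - 4)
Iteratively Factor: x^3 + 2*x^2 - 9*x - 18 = (x - 3)*(x^2 + 5*x + 6) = (x - 3)*(x + 3)*(x + 2)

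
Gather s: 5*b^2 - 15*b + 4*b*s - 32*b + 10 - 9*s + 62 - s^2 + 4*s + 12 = 5*b^2 - 47*b - s^2 + s*(4*b - 5) + 84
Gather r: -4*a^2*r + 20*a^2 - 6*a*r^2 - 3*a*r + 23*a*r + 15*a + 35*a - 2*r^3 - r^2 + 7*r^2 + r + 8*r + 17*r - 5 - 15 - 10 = 20*a^2 + 50*a - 2*r^3 + r^2*(6 - 6*a) + r*(-4*a^2 + 20*a + 26) - 30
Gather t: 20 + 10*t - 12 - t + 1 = 9*t + 9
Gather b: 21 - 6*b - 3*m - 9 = -6*b - 3*m + 12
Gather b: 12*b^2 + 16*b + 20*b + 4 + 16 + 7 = 12*b^2 + 36*b + 27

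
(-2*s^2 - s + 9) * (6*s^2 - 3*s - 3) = -12*s^4 + 63*s^2 - 24*s - 27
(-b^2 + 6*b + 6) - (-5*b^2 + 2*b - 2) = 4*b^2 + 4*b + 8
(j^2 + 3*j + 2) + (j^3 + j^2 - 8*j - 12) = j^3 + 2*j^2 - 5*j - 10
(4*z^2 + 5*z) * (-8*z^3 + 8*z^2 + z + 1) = -32*z^5 - 8*z^4 + 44*z^3 + 9*z^2 + 5*z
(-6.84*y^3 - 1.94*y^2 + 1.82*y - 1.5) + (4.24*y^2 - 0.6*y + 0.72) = -6.84*y^3 + 2.3*y^2 + 1.22*y - 0.78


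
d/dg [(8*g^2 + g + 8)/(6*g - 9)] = (16*g^2 - 48*g - 19)/(3*(4*g^2 - 12*g + 9))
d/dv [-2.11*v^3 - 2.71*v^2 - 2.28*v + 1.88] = -6.33*v^2 - 5.42*v - 2.28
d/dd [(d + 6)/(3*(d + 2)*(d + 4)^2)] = ((d + 2)*(d + 4) - 2*(d + 2)*(d + 6) - (d + 4)*(d + 6))/(3*(d + 2)^2*(d + 4)^3)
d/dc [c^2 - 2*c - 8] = 2*c - 2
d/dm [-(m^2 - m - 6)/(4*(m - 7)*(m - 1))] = (7*m^2 - 26*m + 55)/(4*(m^4 - 16*m^3 + 78*m^2 - 112*m + 49))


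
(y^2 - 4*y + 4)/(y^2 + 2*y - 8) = (y - 2)/(y + 4)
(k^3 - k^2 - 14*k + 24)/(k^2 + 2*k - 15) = (k^2 + 2*k - 8)/(k + 5)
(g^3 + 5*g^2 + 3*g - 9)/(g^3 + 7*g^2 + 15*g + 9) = (g - 1)/(g + 1)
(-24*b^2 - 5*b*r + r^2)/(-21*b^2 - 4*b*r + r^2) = (-8*b + r)/(-7*b + r)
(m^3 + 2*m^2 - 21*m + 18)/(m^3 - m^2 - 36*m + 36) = (m - 3)/(m - 6)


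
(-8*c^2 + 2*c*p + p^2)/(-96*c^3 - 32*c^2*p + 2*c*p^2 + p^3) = (-2*c + p)/(-24*c^2 - 2*c*p + p^2)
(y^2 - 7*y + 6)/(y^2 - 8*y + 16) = (y^2 - 7*y + 6)/(y^2 - 8*y + 16)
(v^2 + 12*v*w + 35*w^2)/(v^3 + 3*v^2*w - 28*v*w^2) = (v + 5*w)/(v*(v - 4*w))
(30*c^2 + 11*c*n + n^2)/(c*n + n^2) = (30*c^2 + 11*c*n + n^2)/(n*(c + n))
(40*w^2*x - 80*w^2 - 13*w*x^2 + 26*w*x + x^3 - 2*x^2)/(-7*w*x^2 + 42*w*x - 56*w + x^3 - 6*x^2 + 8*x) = (40*w^2 - 13*w*x + x^2)/(-7*w*x + 28*w + x^2 - 4*x)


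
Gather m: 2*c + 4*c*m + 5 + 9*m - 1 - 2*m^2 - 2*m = 2*c - 2*m^2 + m*(4*c + 7) + 4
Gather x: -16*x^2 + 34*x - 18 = -16*x^2 + 34*x - 18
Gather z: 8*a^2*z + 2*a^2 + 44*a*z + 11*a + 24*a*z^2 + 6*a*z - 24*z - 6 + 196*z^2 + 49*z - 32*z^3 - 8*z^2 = 2*a^2 + 11*a - 32*z^3 + z^2*(24*a + 188) + z*(8*a^2 + 50*a + 25) - 6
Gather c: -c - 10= -c - 10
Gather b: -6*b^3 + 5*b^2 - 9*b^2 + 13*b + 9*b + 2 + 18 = -6*b^3 - 4*b^2 + 22*b + 20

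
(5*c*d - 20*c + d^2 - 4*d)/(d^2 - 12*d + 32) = (5*c + d)/(d - 8)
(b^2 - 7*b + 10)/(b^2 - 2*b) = (b - 5)/b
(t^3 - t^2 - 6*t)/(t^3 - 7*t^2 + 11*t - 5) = t*(t^2 - t - 6)/(t^3 - 7*t^2 + 11*t - 5)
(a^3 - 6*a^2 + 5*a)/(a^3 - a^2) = (a - 5)/a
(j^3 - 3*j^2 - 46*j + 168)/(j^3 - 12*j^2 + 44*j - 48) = (j + 7)/(j - 2)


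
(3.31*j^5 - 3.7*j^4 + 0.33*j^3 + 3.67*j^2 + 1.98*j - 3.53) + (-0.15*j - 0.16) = 3.31*j^5 - 3.7*j^4 + 0.33*j^3 + 3.67*j^2 + 1.83*j - 3.69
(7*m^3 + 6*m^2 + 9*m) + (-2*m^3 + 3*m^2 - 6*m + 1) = 5*m^3 + 9*m^2 + 3*m + 1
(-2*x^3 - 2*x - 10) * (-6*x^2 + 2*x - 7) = 12*x^5 - 4*x^4 + 26*x^3 + 56*x^2 - 6*x + 70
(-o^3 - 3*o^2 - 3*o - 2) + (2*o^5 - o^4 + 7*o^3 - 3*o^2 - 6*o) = 2*o^5 - o^4 + 6*o^3 - 6*o^2 - 9*o - 2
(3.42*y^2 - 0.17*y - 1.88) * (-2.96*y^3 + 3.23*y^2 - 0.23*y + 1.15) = -10.1232*y^5 + 11.5498*y^4 + 4.2291*y^3 - 2.1003*y^2 + 0.2369*y - 2.162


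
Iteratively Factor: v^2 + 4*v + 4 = (v + 2)*(v + 2)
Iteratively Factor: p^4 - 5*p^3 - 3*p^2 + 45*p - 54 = (p - 3)*(p^3 - 2*p^2 - 9*p + 18) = (p - 3)*(p - 2)*(p^2 - 9) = (p - 3)^2*(p - 2)*(p + 3)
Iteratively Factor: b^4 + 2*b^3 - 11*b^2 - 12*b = (b - 3)*(b^3 + 5*b^2 + 4*b) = (b - 3)*(b + 4)*(b^2 + b) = (b - 3)*(b + 1)*(b + 4)*(b)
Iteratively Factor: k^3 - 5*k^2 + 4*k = (k - 4)*(k^2 - k) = k*(k - 4)*(k - 1)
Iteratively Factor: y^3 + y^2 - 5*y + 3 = (y - 1)*(y^2 + 2*y - 3) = (y - 1)^2*(y + 3)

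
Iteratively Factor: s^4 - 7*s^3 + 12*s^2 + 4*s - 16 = (s + 1)*(s^3 - 8*s^2 + 20*s - 16) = (s - 2)*(s + 1)*(s^2 - 6*s + 8) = (s - 2)^2*(s + 1)*(s - 4)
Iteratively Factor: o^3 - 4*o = (o)*(o^2 - 4) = o*(o - 2)*(o + 2)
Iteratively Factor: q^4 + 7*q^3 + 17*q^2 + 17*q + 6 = (q + 1)*(q^3 + 6*q^2 + 11*q + 6) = (q + 1)*(q + 3)*(q^2 + 3*q + 2) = (q + 1)^2*(q + 3)*(q + 2)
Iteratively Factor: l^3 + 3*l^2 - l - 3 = (l - 1)*(l^2 + 4*l + 3) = (l - 1)*(l + 3)*(l + 1)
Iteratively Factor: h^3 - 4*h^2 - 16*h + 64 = (h - 4)*(h^2 - 16) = (h - 4)*(h + 4)*(h - 4)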